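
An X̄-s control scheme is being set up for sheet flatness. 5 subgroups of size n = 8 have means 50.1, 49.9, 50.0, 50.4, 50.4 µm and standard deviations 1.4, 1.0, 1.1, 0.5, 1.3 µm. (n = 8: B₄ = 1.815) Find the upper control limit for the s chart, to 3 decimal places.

1.924

s̄ = (1.4 + 1.0 + 1.1 + 0.5 + 1.3) / 5 = 1.0600
UCL_s = B₄·s̄ = 1.815 × 1.0600 = 1.9239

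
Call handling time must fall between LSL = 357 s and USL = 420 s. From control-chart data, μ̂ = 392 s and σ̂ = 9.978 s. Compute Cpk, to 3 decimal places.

0.935

Cpu = (USL − μ̂) / (3σ̂) = (420 − 392) / (3 × 9.978) = 0.9354; Cpl = (μ̂ − LSL) / (3σ̂) = (392 − 357) / (3 × 9.978) = 1.1692; Cpk = min(Cpu, Cpl) = 0.9354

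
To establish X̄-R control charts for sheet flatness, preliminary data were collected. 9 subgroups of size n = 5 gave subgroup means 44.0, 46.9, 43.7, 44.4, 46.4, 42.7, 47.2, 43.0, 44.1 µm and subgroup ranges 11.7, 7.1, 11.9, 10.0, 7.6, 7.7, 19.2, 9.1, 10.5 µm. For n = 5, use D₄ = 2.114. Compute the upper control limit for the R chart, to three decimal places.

R̄ = (11.7 + 7.1 + 11.9 + 10.0 + 7.6 + 7.7 + 19.2 + 9.1 + 10.5) / 9 = 94.8000 / 9 = 10.5333
UCL_R = D₄·R̄ = 2.114 × 10.5333 = 22.2675

22.267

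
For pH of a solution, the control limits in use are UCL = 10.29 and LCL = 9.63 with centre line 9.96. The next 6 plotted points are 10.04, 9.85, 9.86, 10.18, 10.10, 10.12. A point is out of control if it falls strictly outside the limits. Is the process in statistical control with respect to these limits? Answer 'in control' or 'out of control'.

in control

All 6 points lie within [9.63, 10.29].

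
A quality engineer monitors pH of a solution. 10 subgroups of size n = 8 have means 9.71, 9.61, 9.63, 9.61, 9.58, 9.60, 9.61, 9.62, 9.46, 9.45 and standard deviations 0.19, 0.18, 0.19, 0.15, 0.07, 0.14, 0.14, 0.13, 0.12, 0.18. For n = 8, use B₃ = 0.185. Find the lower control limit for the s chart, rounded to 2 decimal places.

s̄ = (0.19 + 0.18 + 0.19 + 0.15 + 0.07 + 0.14 + 0.14 + 0.13 + 0.12 + 0.18) / 10 = 0.1490
LCL_s = B₃·s̄ = 0.185 × 0.1490 = 0.0276

0.03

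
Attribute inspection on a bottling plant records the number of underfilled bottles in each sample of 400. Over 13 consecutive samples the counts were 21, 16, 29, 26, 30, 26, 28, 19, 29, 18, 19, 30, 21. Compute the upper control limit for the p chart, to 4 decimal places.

p̄ = Σdᵢ / (k·n) = 312 / (13 × 400) = 0.06000
UCL = p̄ + 3·√(p̄(1−p̄)/n) = 0.06000 + 3 × √(0.06000×0.94000/400) = 0.06000 + 3 × 0.01187 = 0.09562

0.0956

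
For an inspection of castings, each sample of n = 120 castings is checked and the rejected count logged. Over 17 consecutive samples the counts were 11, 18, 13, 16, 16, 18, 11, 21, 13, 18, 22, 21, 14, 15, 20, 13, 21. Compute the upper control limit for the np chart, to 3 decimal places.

27.855

p̄ = Σdᵢ / (k·n) = 281 / (17 × 120) = 0.13775
UCL = np̄ + 3·√(np̄(1−p̄)) = 16.5294 + 3 × √(16.5294×0.86225) = 16.5294 + 3 × 3.7753 = 27.8552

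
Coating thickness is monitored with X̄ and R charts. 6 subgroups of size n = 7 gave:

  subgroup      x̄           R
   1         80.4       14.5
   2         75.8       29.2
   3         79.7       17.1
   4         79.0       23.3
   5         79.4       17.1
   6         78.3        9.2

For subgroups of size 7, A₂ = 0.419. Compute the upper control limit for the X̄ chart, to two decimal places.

X̄̄ = (80.4 + 75.8 + 79.7 + 79.0 + 79.4 + 78.3) / 6 = 472.6000 / 6 = 78.7667
R̄ = (14.5 + 29.2 + 17.1 + 23.3 + 17.1 + 9.2) / 6 = 110.4000 / 6 = 18.4000
UCL = X̄̄ + A₂·R̄ = 78.7667 + 0.419 × 18.4000 = 86.4763

86.48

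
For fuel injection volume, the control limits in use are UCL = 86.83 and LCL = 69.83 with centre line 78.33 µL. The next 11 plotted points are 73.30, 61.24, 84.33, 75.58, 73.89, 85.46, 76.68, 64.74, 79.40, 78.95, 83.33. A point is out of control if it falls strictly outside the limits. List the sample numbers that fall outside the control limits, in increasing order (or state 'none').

2, 8

Compare each point to [69.83, 86.83]: sample 2 = 61.24 < LCL; sample 8 = 64.74 < LCL.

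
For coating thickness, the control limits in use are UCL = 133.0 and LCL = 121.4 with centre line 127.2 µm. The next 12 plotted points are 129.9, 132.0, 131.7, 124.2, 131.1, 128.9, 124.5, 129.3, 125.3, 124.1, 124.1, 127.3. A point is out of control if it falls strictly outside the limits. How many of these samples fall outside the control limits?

0

All 12 points lie within [121.4, 133.0].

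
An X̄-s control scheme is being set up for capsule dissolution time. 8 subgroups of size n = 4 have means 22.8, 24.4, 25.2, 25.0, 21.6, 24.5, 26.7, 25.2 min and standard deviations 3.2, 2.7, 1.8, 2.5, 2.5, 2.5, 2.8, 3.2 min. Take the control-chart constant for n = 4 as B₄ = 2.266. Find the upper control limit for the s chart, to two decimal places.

6.00

s̄ = (3.2 + 2.7 + 1.8 + 2.5 + 2.5 + 2.5 + 2.8 + 3.2) / 8 = 2.6500
UCL_s = B₄·s̄ = 2.266 × 2.6500 = 6.0049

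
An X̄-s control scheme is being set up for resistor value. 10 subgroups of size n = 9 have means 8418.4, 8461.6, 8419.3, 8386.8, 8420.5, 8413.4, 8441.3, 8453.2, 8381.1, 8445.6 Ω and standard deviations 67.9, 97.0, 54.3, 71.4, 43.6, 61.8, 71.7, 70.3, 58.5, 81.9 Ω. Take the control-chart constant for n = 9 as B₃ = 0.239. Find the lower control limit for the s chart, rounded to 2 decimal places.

16.21

s̄ = (67.9 + 97.0 + 54.3 + 71.4 + 43.6 + 61.8 + 71.7 + 70.3 + 58.5 + 81.9) / 10 = 67.8400
LCL_s = B₃·s̄ = 0.239 × 67.8400 = 16.2138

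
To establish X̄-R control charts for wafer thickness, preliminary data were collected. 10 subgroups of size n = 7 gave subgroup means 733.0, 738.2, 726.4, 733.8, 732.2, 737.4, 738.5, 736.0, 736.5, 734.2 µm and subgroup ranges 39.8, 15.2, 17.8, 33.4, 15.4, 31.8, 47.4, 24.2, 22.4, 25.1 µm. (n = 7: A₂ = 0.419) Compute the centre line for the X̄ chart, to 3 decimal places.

734.620

X̄̄ = (733.0 + 738.2 + 726.4 + 733.8 + 732.2 + 737.4 + 738.5 + 736.0 + 736.5 + 734.2) / 10 = 7346.2000 / 10 = 734.6200
CL = X̄̄ = 734.6200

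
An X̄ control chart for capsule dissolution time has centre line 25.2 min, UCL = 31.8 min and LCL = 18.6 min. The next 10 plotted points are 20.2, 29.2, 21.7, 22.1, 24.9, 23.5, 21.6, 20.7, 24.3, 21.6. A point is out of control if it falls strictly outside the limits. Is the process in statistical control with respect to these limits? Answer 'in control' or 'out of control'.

in control

All 10 points lie within [18.6, 31.8].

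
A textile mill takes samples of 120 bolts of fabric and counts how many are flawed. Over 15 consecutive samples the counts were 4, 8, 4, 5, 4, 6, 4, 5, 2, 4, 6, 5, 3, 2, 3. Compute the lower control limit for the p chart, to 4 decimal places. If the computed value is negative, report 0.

p̄ = Σdᵢ / (k·n) = 65 / (15 × 120) = 0.03611
LCL = p̄ − 3·√(p̄(1−p̄)/n) = 0.03611 − 3 × 0.01703 = -0.01498 → 0 (negative, so LCL = 0)

0.0000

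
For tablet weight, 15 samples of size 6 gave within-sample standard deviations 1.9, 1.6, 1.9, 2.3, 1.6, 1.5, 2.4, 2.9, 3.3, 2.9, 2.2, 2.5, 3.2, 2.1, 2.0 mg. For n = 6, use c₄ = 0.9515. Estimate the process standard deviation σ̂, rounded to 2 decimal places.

s̄ = (1.9 + 1.6 + 1.9 + 2.3 + 1.6 + 1.5 + 2.4 + 2.9 + 3.3 + 2.9 + 2.2 + 2.5 + 3.2 + 2.1 + 2.0) / 15 = 2.2867
σ̂ = s̄ / c₄ = 2.2867 / 0.9515 = 2.4032

2.40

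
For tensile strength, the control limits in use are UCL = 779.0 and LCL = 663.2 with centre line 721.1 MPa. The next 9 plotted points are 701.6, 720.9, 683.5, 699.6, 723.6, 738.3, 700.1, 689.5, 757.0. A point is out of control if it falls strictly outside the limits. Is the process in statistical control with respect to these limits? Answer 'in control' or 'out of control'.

All 9 points lie within [663.2, 779.0].

in control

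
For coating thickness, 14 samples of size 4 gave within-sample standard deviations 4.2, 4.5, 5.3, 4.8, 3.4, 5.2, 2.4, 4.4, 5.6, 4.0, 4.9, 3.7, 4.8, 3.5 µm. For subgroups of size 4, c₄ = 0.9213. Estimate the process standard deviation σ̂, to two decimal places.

s̄ = (4.2 + 4.5 + 5.3 + 4.8 + 3.4 + 5.2 + 2.4 + 4.4 + 5.6 + 4.0 + 4.9 + 3.7 + 4.8 + 3.5) / 14 = 4.3357
σ̂ = s̄ / c₄ = 4.3357 / 0.9213 = 4.7061

4.71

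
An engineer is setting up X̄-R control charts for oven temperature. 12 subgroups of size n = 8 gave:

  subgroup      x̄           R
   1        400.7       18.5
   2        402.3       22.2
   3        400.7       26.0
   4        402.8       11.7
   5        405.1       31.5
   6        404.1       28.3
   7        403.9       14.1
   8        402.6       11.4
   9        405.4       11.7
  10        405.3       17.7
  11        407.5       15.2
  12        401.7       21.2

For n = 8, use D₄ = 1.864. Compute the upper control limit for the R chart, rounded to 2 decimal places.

R̄ = (18.5 + 22.2 + 26.0 + 11.7 + 31.5 + 28.3 + 14.1 + 11.4 + 11.7 + 17.7 + 15.2 + 21.2) / 12 = 229.5000 / 12 = 19.1250
UCL_R = D₄·R̄ = 1.864 × 19.1250 = 35.6490

35.65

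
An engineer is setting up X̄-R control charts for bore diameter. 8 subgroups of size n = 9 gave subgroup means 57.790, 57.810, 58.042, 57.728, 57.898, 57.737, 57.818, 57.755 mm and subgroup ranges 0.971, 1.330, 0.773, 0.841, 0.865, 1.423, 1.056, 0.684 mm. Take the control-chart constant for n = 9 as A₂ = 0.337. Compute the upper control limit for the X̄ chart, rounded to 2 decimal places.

58.16

X̄̄ = (57.790 + 57.810 + 58.042 + 57.728 + 57.898 + 57.737 + 57.818 + 57.755) / 8 = 462.5780 / 8 = 57.8223
R̄ = (0.971 + 1.330 + 0.773 + 0.841 + 0.865 + 1.423 + 1.056 + 0.684) / 8 = 7.9430 / 8 = 0.9929
UCL = X̄̄ + A₂·R̄ = 57.8223 + 0.337 × 0.9929 = 58.1568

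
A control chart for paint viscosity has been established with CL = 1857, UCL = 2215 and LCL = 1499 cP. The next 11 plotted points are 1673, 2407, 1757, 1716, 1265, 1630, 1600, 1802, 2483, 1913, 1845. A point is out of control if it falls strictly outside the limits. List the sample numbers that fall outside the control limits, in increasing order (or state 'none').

Compare each point to [1499, 2215]: sample 2 = 2407 > UCL; sample 5 = 1265 < LCL; sample 9 = 2483 > UCL.

2, 5, 9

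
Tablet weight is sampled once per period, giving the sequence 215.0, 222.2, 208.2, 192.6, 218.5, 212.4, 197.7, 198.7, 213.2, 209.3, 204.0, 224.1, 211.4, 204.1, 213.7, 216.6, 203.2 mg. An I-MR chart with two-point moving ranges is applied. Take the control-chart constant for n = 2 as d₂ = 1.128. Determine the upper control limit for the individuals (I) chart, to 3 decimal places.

238.656

X̄ = (215.0 + 222.2 + 208.2 + 192.6 + 218.5 + 212.4 + 197.7 + 198.7 + 213.2 + 209.3 + 204.0 + 224.1 + 211.4 + 204.1 + 213.7 + 216.6 + 203.2) / 17 = 209.7000
Moving ranges: 7.2, 14.0, 15.6, 25.9, 6.1, 14.7, 1.0, 14.5, 3.9, 5.3, 20.1, 12.7, 7.3, 9.6, 2.9, 13.4; M̄R̄ = 174.2000 / 16 = 10.8875
UCL = X̄ + 3·M̄R̄/d₂ = 209.7000 + 3 × 10.8875 / 1.128 = 238.6561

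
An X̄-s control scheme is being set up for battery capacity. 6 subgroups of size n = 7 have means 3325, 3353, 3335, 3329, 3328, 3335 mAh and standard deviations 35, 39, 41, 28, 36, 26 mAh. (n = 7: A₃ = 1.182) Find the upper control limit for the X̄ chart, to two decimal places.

3374.55

X̄̄ = (3325 + 3353 + 3335 + 3329 + 3328 + 3335) / 6 = 3334.1667
s̄ = (35 + 39 + 41 + 28 + 36 + 26) / 6 = 34.1667
UCL = X̄̄ + A₃·s̄ = 3334.1667 + 1.182 × 34.1667 = 3374.5517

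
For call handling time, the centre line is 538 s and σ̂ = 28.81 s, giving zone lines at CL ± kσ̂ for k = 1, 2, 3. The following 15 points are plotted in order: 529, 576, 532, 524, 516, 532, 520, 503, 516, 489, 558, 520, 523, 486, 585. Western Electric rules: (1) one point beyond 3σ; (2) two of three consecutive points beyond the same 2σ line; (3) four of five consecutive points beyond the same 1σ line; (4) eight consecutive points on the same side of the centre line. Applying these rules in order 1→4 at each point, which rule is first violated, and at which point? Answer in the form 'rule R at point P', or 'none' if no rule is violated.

Zone of each point (C = within 1σ̂, B = 1σ̂–2σ̂, A = 2σ̂–3σ̂, * = beyond 3σ̂; sign = side of CL): 1:-C, 2:+B, 3:-C, 4:-C, 5:-C, 6:-C, 7:-C, 8:-B, 9:-C, 10:-B, 11:+C, 12:-C, 13:-C, 14:-B, 15:+B
Rule 4 (eight consecutive points on the same side of the centre line) is satisfied at point 10.

rule 4 at point 10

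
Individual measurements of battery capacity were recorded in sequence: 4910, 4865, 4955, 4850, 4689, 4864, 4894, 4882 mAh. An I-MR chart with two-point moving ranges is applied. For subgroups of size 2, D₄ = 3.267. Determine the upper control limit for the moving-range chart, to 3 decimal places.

Moving ranges: 45, 90, 105, 161, 175, 30, 12; M̄R̄ = 618.0000 / 7 = 88.2857
UCL_MR = D₄·M̄R̄ = 3.267 × 88.2857 = 288.4294

288.429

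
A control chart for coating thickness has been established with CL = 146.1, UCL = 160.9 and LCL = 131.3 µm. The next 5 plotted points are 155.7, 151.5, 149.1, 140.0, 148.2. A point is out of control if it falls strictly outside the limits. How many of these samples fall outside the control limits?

All 5 points lie within [131.3, 160.9].

0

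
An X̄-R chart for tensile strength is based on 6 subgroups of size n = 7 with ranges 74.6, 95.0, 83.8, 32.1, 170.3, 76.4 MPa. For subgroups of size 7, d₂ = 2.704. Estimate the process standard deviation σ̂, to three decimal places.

32.803

R̄ = (74.6 + 95.0 + 83.8 + 32.1 + 170.3 + 76.4) / 6 = 88.7000
σ̂ = R̄ / d₂ = 88.7000 / 2.704 = 32.8033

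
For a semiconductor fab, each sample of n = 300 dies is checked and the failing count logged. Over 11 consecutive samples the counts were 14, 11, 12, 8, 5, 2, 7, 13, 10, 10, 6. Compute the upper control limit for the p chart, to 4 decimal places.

0.0591

p̄ = Σdᵢ / (k·n) = 98 / (11 × 300) = 0.02970
UCL = p̄ + 3·√(p̄(1−p̄)/n) = 0.02970 + 3 × √(0.02970×0.97030/300) = 0.02970 + 3 × 0.00980 = 0.05910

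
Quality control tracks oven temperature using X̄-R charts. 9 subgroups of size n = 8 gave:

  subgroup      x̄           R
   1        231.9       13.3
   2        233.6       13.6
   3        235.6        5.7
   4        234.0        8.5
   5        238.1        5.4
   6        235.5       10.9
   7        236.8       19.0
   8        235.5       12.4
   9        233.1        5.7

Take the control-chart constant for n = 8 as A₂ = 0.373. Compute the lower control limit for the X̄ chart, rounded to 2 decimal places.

230.98

X̄̄ = (231.9 + 233.6 + 235.6 + 234.0 + 238.1 + 235.5 + 236.8 + 235.5 + 233.1) / 9 = 2114.1000 / 9 = 234.9000
R̄ = (13.3 + 13.6 + 5.7 + 8.5 + 5.4 + 10.9 + 19.0 + 12.4 + 5.7) / 9 = 94.5000 / 9 = 10.5000
LCL = X̄̄ − A₂·R̄ = 234.9000 − 0.373 × 10.5000 = 230.9835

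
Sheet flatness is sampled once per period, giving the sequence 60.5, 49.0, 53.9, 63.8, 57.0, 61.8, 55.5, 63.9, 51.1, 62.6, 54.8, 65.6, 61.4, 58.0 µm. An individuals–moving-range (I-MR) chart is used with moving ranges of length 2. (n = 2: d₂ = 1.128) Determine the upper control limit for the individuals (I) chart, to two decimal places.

79.59

X̄ = (60.5 + 49.0 + 53.9 + 63.8 + 57.0 + 61.8 + 55.5 + 63.9 + 51.1 + 62.6 + 54.8 + 65.6 + 61.4 + 58.0) / 14 = 58.4929
Moving ranges: 11.5, 4.9, 9.9, 6.8, 4.8, 6.3, 8.4, 12.8, 11.5, 7.8, 10.8, 4.2, 3.4; M̄R̄ = 103.1000 / 13 = 7.9308
UCL = X̄ + 3·M̄R̄/d₂ = 58.4929 + 3 × 7.9308 / 1.128 = 79.5853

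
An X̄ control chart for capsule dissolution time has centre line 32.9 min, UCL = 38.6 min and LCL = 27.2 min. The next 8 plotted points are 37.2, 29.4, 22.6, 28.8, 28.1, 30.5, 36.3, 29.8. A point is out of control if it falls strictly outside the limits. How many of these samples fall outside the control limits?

Compare each point to [27.2, 38.6]: sample 3 = 22.6 < LCL.

1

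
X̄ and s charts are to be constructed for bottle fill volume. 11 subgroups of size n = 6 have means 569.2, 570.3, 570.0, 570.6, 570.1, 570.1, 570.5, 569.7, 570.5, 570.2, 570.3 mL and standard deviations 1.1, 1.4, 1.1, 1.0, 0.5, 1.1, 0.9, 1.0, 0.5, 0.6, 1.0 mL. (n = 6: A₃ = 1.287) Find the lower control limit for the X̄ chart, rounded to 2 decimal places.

568.94

X̄̄ = (569.2 + 570.3 + 570.0 + 570.6 + 570.1 + 570.1 + 570.5 + 569.7 + 570.5 + 570.2 + 570.3) / 11 = 570.1364
s̄ = (1.1 + 1.4 + 1.1 + 1.0 + 0.5 + 1.1 + 0.9 + 1.0 + 0.5 + 0.6 + 1.0) / 11 = 0.9273
LCL = X̄̄ − A₃·s̄ = 570.1364 − 1.287 × 0.9273 = 568.9430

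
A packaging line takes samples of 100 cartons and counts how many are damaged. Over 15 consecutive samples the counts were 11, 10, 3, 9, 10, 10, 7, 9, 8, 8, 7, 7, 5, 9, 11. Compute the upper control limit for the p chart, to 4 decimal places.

p̄ = Σdᵢ / (k·n) = 124 / (15 × 100) = 0.08267
UCL = p̄ + 3·√(p̄(1−p̄)/n) = 0.08267 + 3 × √(0.08267×0.91733/100) = 0.08267 + 3 × 0.02754 = 0.16528

0.1653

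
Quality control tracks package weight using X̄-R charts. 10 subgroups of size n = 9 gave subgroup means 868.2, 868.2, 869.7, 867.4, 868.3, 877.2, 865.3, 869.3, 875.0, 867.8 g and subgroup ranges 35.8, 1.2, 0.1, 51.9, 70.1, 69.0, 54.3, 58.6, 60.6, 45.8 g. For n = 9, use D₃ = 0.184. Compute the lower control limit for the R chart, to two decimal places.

R̄ = (35.8 + 1.2 + 0.1 + 51.9 + 70.1 + 69.0 + 54.3 + 58.6 + 60.6 + 45.8) / 10 = 447.4000 / 10 = 44.7400
LCL_R = D₃·R̄ = 0.184 × 44.7400 = 8.2322

8.23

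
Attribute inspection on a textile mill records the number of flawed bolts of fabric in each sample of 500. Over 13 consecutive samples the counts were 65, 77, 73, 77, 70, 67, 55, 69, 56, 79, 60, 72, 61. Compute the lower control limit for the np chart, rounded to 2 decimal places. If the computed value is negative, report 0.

44.81

p̄ = Σdᵢ / (k·n) = 881 / (13 × 500) = 0.13554
LCL = np̄ − 3·√(np̄(1−p̄)) = 67.7692 − 3 × 7.6540 = 44.8072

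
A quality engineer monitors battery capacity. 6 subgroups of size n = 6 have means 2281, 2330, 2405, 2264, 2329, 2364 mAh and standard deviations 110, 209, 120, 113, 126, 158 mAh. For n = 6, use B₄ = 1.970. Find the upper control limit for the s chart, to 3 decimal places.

s̄ = (110 + 209 + 120 + 113 + 126 + 158) / 6 = 139.3333
UCL_s = B₄·s̄ = 1.970 × 139.3333 = 274.4867

274.487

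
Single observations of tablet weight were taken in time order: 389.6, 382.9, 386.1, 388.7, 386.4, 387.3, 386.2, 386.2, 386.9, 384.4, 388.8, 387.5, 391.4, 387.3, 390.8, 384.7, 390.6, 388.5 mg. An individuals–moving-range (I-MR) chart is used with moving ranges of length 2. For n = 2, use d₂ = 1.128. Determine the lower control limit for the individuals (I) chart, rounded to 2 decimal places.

X̄ = (389.6 + 382.9 + 386.1 + 388.7 + 386.4 + 387.3 + 386.2 + 386.2 + 386.9 + 384.4 + 388.8 + 387.5 + 391.4 + 387.3 + 390.8 + 384.7 + 390.6 + 388.5) / 18 = 387.4611
Moving ranges: 6.7, 3.2, 2.6, 2.3, 0.9, 1.1, 0.0, 0.7, 2.5, 4.4, 1.3, 3.9, 4.1, 3.5, 6.1, 5.9, 2.1; M̄R̄ = 51.3000 / 17 = 3.0176
LCL = X̄ − 3·M̄R̄/d₂ = 387.4611 − 3 × 3.0176 / 1.128 = 379.4355

379.44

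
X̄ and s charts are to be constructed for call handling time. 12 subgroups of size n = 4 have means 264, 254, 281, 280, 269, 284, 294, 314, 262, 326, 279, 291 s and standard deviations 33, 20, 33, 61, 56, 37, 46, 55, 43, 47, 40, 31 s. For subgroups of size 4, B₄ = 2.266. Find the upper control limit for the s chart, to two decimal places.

s̄ = (33 + 20 + 33 + 61 + 56 + 37 + 46 + 55 + 43 + 47 + 40 + 31) / 12 = 41.8333
UCL_s = B₄·s̄ = 2.266 × 41.8333 = 94.7943

94.79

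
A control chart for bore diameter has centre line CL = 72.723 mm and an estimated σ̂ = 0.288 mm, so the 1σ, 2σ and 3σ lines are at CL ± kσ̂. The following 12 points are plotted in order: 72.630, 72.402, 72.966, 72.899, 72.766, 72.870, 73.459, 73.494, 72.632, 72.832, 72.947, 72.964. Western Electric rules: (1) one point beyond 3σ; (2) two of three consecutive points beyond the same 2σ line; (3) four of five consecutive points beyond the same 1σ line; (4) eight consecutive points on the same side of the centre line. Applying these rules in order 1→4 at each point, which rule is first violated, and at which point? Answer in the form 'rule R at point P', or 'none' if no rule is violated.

rule 2 at point 8

Zone of each point (C = within 1σ̂, B = 1σ̂–2σ̂, A = 2σ̂–3σ̂, * = beyond 3σ̂; sign = side of CL): 1:-C, 2:-B, 3:+C, 4:+C, 5:+C, 6:+C, 7:+A, 8:+A, 9:-C, 10:+C, 11:+C, 12:+C
Rule 2 (two of three consecutive points beyond the same 2σ limit) is satisfied at point 8.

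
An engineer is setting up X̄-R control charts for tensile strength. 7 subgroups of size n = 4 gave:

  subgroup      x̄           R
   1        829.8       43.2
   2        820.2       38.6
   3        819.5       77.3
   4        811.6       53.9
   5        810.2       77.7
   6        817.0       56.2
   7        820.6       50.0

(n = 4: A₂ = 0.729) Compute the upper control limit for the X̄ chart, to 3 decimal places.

859.749

X̄̄ = (829.8 + 820.2 + 819.5 + 811.6 + 810.2 + 817.0 + 820.6) / 7 = 5728.9000 / 7 = 818.4143
R̄ = (43.2 + 38.6 + 77.3 + 53.9 + 77.7 + 56.2 + 50.0) / 7 = 396.9000 / 7 = 56.7000
UCL = X̄̄ + A₂·R̄ = 818.4143 + 0.729 × 56.7000 = 859.7486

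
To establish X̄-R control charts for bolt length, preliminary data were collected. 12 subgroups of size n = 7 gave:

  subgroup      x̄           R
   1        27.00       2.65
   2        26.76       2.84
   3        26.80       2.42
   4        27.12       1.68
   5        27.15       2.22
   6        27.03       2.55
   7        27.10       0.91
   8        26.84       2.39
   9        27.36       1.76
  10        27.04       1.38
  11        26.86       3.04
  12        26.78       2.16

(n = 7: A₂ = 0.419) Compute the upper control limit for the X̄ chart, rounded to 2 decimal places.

X̄̄ = (27.00 + 26.76 + 26.80 + 27.12 + 27.15 + 27.03 + 27.10 + 26.84 + 27.36 + 27.04 + 26.86 + 26.78) / 12 = 323.8400 / 12 = 26.9867
R̄ = (2.65 + 2.84 + 2.42 + 1.68 + 2.22 + 2.55 + 0.91 + 2.39 + 1.76 + 1.38 + 3.04 + 2.16) / 12 = 26.0000 / 12 = 2.1667
UCL = X̄̄ + A₂·R̄ = 26.9867 + 0.419 × 2.1667 = 27.8945

27.89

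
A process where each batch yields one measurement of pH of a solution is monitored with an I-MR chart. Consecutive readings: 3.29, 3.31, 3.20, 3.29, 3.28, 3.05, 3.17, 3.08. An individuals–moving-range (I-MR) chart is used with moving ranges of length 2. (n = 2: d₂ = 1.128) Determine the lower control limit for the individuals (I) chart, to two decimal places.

2.95

X̄ = (3.29 + 3.31 + 3.20 + 3.29 + 3.28 + 3.05 + 3.17 + 3.08) / 8 = 3.2088
Moving ranges: 0.02, 0.11, 0.09, 0.01, 0.23, 0.12, 0.09; M̄R̄ = 0.6700 / 7 = 0.0957
LCL = X̄ − 3·M̄R̄/d₂ = 3.2088 − 3 × 0.0957 / 1.128 = 2.9542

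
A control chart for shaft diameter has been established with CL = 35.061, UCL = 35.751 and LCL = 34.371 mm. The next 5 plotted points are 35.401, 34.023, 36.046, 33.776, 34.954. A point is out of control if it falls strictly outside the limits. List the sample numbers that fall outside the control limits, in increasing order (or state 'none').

Compare each point to [34.371, 35.751]: sample 2 = 34.023 < LCL; sample 3 = 36.046 > UCL; sample 4 = 33.776 < LCL.

2, 3, 4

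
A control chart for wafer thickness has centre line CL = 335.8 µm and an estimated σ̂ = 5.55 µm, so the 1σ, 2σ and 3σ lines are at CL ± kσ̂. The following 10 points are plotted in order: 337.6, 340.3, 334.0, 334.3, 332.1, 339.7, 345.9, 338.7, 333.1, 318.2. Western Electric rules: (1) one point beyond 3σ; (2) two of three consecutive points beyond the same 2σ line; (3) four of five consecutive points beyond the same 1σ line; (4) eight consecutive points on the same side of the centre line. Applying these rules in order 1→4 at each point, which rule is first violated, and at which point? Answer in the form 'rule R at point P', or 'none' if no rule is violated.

Zone of each point (C = within 1σ̂, B = 1σ̂–2σ̂, A = 2σ̂–3σ̂, * = beyond 3σ̂; sign = side of CL): 1:+C, 2:+C, 3:-C, 4:-C, 5:-C, 6:+C, 7:+B, 8:+C, 9:-C, 10:-*
Rule 1 (one point beyond the 3σ limits) is satisfied at point 10.

rule 1 at point 10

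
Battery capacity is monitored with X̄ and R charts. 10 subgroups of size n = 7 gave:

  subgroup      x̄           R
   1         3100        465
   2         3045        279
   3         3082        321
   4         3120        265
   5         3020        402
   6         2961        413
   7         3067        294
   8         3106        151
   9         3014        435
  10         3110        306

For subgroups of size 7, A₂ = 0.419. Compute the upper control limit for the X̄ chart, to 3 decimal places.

X̄̄ = (3100 + 3045 + 3082 + 3120 + 3020 + 2961 + 3067 + 3106 + 3014 + 3110) / 10 = 30625.0000 / 10 = 3062.5000
R̄ = (465 + 279 + 321 + 265 + 402 + 413 + 294 + 151 + 435 + 306) / 10 = 3331.0000 / 10 = 333.1000
UCL = X̄̄ + A₂·R̄ = 3062.5000 + 0.419 × 333.1000 = 3202.0689

3202.069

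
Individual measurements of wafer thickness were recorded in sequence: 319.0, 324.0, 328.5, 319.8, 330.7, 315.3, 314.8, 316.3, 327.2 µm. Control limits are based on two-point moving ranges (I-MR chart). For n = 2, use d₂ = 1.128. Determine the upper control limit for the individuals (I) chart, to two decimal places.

340.82

X̄ = (319.0 + 324.0 + 328.5 + 319.8 + 330.7 + 315.3 + 314.8 + 316.3 + 327.2) / 9 = 321.7333
Moving ranges: 5.0, 4.5, 8.7, 10.9, 15.4, 0.5, 1.5, 10.9; M̄R̄ = 57.4000 / 8 = 7.1750
UCL = X̄ + 3·M̄R̄/d₂ = 321.7333 + 3 × 7.1750 / 1.128 = 340.8158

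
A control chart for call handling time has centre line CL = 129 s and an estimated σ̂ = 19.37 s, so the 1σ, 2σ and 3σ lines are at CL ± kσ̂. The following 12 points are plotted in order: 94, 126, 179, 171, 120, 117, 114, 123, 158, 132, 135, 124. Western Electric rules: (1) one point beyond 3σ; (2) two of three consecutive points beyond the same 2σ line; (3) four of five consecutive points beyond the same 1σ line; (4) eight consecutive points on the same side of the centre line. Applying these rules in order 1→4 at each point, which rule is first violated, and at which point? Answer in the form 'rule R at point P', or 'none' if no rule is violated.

rule 2 at point 4

Zone of each point (C = within 1σ̂, B = 1σ̂–2σ̂, A = 2σ̂–3σ̂, * = beyond 3σ̂; sign = side of CL): 1:-B, 2:-C, 3:+A, 4:+A, 5:-C, 6:-C, 7:-C, 8:-C, 9:+B, 10:+C, 11:+C, 12:-C
Rule 2 (two of three consecutive points beyond the same 2σ limit) is satisfied at point 4.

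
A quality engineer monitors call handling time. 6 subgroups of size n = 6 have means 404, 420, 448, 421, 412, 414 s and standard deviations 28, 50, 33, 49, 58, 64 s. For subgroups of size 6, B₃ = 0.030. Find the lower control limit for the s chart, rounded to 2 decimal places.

s̄ = (28 + 50 + 33 + 49 + 58 + 64) / 6 = 47.0000
LCL_s = B₃·s̄ = 0.030 × 47.0000 = 1.4100

1.41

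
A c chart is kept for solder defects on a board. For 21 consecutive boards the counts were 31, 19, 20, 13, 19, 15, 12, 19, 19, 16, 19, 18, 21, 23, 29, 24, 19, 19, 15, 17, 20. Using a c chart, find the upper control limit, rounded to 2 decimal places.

c̄ = (31 + 19 + 20 + 13 + 19 + 15 + 12 + 19 + 19 + 16 + 19 + 18 + 21 + 23 + 29 + 24 + 19 + 19 + 15 + 17 + 20) / 21 = 407 / 21 = 19.3810
UCL = c̄ + 3√c̄ = 19.3810 + 3 × √19.3810 = 19.3810 + 3 × 4.4024 = 32.5881

32.59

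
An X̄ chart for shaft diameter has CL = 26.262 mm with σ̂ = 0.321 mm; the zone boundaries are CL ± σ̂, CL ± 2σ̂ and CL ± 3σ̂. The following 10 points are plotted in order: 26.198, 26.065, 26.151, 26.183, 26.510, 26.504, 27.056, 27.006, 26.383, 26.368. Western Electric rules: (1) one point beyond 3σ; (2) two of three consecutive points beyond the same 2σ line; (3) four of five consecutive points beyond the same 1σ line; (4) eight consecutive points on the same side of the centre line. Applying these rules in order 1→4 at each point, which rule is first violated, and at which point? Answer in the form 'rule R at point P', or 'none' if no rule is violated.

Zone of each point (C = within 1σ̂, B = 1σ̂–2σ̂, A = 2σ̂–3σ̂, * = beyond 3σ̂; sign = side of CL): 1:-C, 2:-C, 3:-C, 4:-C, 5:+C, 6:+C, 7:+A, 8:+A, 9:+C, 10:+C
Rule 2 (two of three consecutive points beyond the same 2σ limit) is satisfied at point 8.

rule 2 at point 8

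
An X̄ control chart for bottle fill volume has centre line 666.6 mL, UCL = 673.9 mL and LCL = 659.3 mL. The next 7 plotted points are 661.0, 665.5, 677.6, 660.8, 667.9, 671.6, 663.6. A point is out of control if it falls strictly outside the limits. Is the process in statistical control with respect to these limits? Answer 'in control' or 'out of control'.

Compare each point to [659.3, 673.9]: sample 3 = 677.6 > UCL.

out of control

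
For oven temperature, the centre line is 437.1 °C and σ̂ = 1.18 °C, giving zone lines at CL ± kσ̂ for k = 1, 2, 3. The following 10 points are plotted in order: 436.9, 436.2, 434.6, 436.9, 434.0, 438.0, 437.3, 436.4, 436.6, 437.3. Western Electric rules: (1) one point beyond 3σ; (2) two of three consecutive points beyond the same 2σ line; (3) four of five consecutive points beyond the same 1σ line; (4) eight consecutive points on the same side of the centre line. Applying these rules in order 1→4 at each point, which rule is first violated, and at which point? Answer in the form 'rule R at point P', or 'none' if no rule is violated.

rule 2 at point 5

Zone of each point (C = within 1σ̂, B = 1σ̂–2σ̂, A = 2σ̂–3σ̂, * = beyond 3σ̂; sign = side of CL): 1:-C, 2:-C, 3:-A, 4:-C, 5:-A, 6:+C, 7:+C, 8:-C, 9:-C, 10:+C
Rule 2 (two of three consecutive points beyond the same 2σ limit) is satisfied at point 5.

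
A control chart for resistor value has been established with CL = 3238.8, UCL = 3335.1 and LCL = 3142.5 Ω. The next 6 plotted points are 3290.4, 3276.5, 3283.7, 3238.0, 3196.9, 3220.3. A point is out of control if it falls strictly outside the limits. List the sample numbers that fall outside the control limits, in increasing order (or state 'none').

All 6 points lie within [3142.5, 3335.1].

none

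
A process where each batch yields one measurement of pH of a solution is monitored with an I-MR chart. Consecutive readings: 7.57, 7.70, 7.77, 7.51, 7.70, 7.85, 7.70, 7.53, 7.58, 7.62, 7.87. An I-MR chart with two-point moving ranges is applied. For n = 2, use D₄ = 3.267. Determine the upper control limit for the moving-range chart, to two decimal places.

Moving ranges: 0.13, 0.07, 0.26, 0.19, 0.15, 0.15, 0.17, 0.05, 0.04, 0.25; M̄R̄ = 1.4600 / 10 = 0.1460
UCL_MR = D₄·M̄R̄ = 3.267 × 0.1460 = 0.4770

0.48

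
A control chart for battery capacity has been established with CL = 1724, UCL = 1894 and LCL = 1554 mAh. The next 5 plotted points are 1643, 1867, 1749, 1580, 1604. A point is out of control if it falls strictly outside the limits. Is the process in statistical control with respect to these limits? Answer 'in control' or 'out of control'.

All 5 points lie within [1554, 1894].

in control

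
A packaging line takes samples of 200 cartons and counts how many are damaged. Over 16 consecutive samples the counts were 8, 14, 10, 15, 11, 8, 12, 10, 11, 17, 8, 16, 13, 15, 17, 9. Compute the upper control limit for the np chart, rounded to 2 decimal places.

p̄ = Σdᵢ / (k·n) = 194 / (16 × 200) = 0.06062
UCL = np̄ + 3·√(np̄(1−p̄)) = 12.1250 + 3 × √(12.1250×0.93937) = 12.1250 + 3 × 3.3749 = 22.2497

22.25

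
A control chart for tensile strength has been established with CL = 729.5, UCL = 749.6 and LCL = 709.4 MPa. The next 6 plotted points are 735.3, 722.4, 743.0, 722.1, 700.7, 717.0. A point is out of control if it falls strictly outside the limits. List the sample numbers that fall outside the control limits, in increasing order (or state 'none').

5

Compare each point to [709.4, 749.6]: sample 5 = 700.7 < LCL.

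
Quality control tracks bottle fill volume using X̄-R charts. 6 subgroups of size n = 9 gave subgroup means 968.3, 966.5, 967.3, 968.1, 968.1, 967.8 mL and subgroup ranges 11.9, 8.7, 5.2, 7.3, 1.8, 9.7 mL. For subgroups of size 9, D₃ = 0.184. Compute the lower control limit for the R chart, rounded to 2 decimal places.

1.37

R̄ = (11.9 + 8.7 + 5.2 + 7.3 + 1.8 + 9.7) / 6 = 44.6000 / 6 = 7.4333
LCL_R = D₃·R̄ = 0.184 × 7.4333 = 1.3677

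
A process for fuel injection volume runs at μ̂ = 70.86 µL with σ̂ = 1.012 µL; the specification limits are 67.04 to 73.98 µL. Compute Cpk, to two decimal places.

1.03

Cpu = (USL − μ̂) / (3σ̂) = (73.98 − 70.86) / (3 × 1.012) = 1.0277; Cpl = (μ̂ − LSL) / (3σ̂) = (70.86 − 67.04) / (3 × 1.012) = 1.2582; Cpk = min(Cpu, Cpl) = 1.0277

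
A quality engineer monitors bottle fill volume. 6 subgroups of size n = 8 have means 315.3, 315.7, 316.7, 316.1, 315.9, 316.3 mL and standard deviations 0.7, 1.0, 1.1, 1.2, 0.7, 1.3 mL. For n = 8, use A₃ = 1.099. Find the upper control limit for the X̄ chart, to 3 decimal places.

X̄̄ = (315.3 + 315.7 + 316.7 + 316.1 + 315.9 + 316.3) / 6 = 316.0000
s̄ = (0.7 + 1.0 + 1.1 + 1.2 + 0.7 + 1.3) / 6 = 1.0000
UCL = X̄̄ + A₃·s̄ = 316.0000 + 1.099 × 1.0000 = 317.0990

317.099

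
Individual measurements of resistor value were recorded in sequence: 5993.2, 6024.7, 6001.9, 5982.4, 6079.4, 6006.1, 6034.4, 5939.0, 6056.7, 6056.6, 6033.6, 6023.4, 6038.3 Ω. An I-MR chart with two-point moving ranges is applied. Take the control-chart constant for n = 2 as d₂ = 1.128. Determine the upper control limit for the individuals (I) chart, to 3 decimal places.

6139.031

X̄ = (5993.2 + 6024.7 + 6001.9 + 5982.4 + 6079.4 + 6006.1 + 6034.4 + 5939.0 + 6056.7 + 6056.6 + 6033.6 + 6023.4 + 6038.3) / 13 = 6020.7462
Moving ranges: 31.5, 22.8, 19.5, 97.0, 73.3, 28.3, 95.4, 117.7, 0.1, 23.0, 10.2, 14.9; M̄R̄ = 533.7000 / 12 = 44.4750
UCL = X̄ + 3·M̄R̄/d₂ = 6020.7462 + 3 × 44.4750 / 1.128 = 6139.0307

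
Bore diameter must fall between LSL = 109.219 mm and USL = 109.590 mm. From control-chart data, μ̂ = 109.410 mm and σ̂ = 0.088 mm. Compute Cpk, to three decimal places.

Cpu = (USL − μ̂) / (3σ̂) = (109.590 − 109.410) / (3 × 0.088) = 0.6818; Cpl = (μ̂ − LSL) / (3σ̂) = (109.410 − 109.219) / (3 × 0.088) = 0.7235; Cpk = min(Cpu, Cpl) = 0.6818

0.682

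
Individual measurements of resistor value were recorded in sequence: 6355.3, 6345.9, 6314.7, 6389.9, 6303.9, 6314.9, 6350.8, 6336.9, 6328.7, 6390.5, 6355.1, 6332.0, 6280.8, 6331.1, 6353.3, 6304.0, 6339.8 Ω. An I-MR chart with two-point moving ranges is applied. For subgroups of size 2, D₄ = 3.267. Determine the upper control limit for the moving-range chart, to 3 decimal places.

Moving ranges: 9.4, 31.2, 75.2, 86.0, 11.0, 35.9, 13.9, 8.2, 61.8, 35.4, 23.1, 51.2, 50.3, 22.2, 49.3, 35.8; M̄R̄ = 599.9000 / 16 = 37.4937
UCL_MR = D₄·M̄R̄ = 3.267 × 37.4937 = 122.4921

122.492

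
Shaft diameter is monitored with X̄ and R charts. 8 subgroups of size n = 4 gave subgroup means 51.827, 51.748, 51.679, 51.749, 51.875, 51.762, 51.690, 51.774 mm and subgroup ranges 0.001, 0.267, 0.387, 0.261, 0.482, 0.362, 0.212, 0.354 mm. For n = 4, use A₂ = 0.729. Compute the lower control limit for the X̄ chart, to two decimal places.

X̄̄ = (51.827 + 51.748 + 51.679 + 51.749 + 51.875 + 51.762 + 51.690 + 51.774) / 8 = 414.1040 / 8 = 51.7630
R̄ = (0.001 + 0.267 + 0.387 + 0.261 + 0.482 + 0.362 + 0.212 + 0.354) / 8 = 2.3260 / 8 = 0.2908
LCL = X̄̄ − A₂·R̄ = 51.7630 − 0.729 × 0.2908 = 51.5510

51.55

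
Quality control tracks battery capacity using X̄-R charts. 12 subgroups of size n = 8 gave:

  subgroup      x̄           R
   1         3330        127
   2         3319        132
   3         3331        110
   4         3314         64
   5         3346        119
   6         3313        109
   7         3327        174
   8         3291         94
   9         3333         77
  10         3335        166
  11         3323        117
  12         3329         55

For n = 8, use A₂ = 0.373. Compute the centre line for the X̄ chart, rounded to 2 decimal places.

X̄̄ = (3330 + 3319 + 3331 + 3314 + 3346 + 3313 + 3327 + 3291 + 3333 + 3335 + 3323 + 3329) / 12 = 39891.0000 / 12 = 3324.2500
CL = X̄̄ = 3324.2500

3324.25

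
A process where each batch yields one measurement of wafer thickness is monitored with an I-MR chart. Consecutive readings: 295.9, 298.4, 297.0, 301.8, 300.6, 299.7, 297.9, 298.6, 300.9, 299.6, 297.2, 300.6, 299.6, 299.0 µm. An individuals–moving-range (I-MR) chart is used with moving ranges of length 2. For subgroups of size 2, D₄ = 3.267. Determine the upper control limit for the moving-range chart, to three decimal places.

Moving ranges: 2.5, 1.4, 4.8, 1.2, 0.9, 1.8, 0.7, 2.3, 1.3, 2.4, 3.4, 1.0, 0.6; M̄R̄ = 24.3000 / 13 = 1.8692
UCL_MR = D₄·M̄R̄ = 3.267 × 1.8692 = 6.1068

6.107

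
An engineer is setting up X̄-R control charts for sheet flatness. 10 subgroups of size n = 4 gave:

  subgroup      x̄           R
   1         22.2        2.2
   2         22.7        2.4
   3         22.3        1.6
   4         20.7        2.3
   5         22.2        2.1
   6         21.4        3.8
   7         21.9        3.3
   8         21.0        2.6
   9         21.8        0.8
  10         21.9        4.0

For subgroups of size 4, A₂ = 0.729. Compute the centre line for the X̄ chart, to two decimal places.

X̄̄ = (22.2 + 22.7 + 22.3 + 20.7 + 22.2 + 21.4 + 21.9 + 21.0 + 21.8 + 21.9) / 10 = 218.1000 / 10 = 21.8100
CL = X̄̄ = 21.8100

21.81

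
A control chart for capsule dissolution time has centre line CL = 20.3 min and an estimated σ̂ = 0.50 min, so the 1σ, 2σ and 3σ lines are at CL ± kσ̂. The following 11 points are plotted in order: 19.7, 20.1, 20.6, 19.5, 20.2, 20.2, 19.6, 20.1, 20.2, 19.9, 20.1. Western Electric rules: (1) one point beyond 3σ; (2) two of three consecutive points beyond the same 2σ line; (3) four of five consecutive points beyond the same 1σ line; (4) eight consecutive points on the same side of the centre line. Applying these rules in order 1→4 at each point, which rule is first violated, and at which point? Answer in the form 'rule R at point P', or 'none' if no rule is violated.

rule 4 at point 11

Zone of each point (C = within 1σ̂, B = 1σ̂–2σ̂, A = 2σ̂–3σ̂, * = beyond 3σ̂; sign = side of CL): 1:-B, 2:-C, 3:+C, 4:-B, 5:-C, 6:-C, 7:-B, 8:-C, 9:-C, 10:-C, 11:-C
Rule 4 (eight consecutive points on the same side of the centre line) is satisfied at point 11.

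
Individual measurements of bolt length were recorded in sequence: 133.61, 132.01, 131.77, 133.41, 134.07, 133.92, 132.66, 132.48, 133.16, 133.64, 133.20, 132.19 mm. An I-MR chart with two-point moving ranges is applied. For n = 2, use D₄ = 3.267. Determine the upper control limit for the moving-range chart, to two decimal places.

2.48

Moving ranges: 1.60, 0.24, 1.64, 0.66, 0.15, 1.26, 0.18, 0.68, 0.48, 0.44, 1.01; M̄R̄ = 8.3400 / 11 = 0.7582
UCL_MR = D₄·M̄R̄ = 3.267 × 0.7582 = 2.4770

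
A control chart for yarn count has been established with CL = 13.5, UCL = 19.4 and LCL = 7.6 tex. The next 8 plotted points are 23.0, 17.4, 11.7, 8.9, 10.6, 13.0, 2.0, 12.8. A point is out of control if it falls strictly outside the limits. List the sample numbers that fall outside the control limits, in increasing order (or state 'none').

1, 7

Compare each point to [7.6, 19.4]: sample 1 = 23.0 > UCL; sample 7 = 2.0 < LCL.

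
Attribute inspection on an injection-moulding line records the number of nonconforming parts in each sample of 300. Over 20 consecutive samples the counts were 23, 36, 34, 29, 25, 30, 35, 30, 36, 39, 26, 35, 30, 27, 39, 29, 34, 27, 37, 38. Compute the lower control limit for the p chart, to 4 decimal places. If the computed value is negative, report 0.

0.0531

p̄ = Σdᵢ / (k·n) = 639 / (20 × 300) = 0.10650
LCL = p̄ − 3·√(p̄(1−p̄)/n) = 0.10650 − 3 × 0.01781 = 0.05307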